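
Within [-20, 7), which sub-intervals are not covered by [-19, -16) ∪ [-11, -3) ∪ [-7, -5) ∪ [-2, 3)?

Covered (merged): [-19, -16), [-11, -3), [-2, 3).
Gaps within [-20, 7): [-20, -19), [-16, -11), [-3, -2), [3, 7).

[-20, -19) ∪ [-16, -11) ∪ [-3, -2) ∪ [3, 7)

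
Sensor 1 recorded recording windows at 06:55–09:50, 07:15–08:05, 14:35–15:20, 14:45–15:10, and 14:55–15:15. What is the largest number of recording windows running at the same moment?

3

At 14:55, 3 of the intervals are simultaneously active.
No point has more.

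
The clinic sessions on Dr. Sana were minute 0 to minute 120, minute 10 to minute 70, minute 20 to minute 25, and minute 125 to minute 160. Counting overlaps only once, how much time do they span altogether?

Merged: minute 0 to minute 120, minute 125 to minute 160.
Lengths: 120 minutes + 35 minutes = 155 minutes.

155 minutes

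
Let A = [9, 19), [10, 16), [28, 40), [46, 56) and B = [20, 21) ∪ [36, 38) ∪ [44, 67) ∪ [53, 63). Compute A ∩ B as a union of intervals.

A, merged: [9, 19), [28, 40), [46, 56).
B, merged: [20, 21), [36, 38), [44, 67).
[9, 19): no overlap with the second set.
[28, 40) meets the second set on [36, 38).
[46, 56) meets the second set on [46, 56).

[36, 38) ∪ [46, 56)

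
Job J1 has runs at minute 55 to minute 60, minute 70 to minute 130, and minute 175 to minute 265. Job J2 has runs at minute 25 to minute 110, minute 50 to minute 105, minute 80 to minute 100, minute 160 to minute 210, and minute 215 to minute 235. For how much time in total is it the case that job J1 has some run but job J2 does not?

Merge the second list: minute 25 to minute 110, minute 160 to minute 210, minute 215 to minute 235.
A \ B = minute 110 to minute 130, minute 210 to minute 215, minute 235 to minute 265.
Total: 20 minutes + 5 minutes + 30 minutes = 55 minutes.

55 minutes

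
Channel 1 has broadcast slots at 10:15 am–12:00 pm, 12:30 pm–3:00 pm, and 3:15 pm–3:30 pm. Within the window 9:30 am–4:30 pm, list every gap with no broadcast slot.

9:30 am–10:15 am, 12:00 pm–12:30 pm, 3:00 pm–3:15 pm, 3:30 pm–4:30 pm

After merging, the occupied span is 10:15 am–12:00 pm, 12:30 pm–3:00 pm, 3:15 pm–3:30 pm.
Complement within 9:30 am–4:30 pm: 9:30 am–10:15 am, 12:00 pm–12:30 pm, 3:00 pm–3:15 pm, 3:30 pm–4:30 pm.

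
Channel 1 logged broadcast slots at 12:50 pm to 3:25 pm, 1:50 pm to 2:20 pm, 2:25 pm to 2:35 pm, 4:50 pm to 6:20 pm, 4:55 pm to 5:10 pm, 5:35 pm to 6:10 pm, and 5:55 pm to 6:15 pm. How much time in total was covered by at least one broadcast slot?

Merged: 12:50 pm-3:25 pm, 4:50 pm-6:20 pm.
Lengths: 2 h 35 min + 1 h 30 min = 4 h 5 min.

4 h 5 min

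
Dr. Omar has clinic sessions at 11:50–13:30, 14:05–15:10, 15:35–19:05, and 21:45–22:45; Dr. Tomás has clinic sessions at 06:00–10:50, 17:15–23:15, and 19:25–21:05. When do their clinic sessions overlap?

17:15–19:05, 21:45–22:45

Merge the second list: 06:00–10:50, 17:15–23:15.
11:50–13:30 meets no B interval.
14:05–15:10 meets no B interval.
15:35–19:05 ∩ B → 17:15–19:05.
21:45–22:45 ∩ B → 21:45–22:45.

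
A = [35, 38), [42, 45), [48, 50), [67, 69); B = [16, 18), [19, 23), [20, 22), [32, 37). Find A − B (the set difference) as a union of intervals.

[37, 38) ∪ [42, 45) ∪ [48, 50) ∪ [67, 69)

Merge the second list: [16, 18), [19, 23), [32, 37).
[35, 38) with B removed leaves [37, 38).
[42, 45) is untouched.
[48, 50) is untouched.
[67, 69) is untouched.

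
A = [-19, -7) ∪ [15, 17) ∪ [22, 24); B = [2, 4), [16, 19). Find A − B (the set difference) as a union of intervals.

[-19, -7) ∪ [15, 16) ∪ [22, 24)

[-19, -7): no B overlap → unchanged.
[15, 17) minus B → [15, 16).
[22, 24): no B overlap → unchanged.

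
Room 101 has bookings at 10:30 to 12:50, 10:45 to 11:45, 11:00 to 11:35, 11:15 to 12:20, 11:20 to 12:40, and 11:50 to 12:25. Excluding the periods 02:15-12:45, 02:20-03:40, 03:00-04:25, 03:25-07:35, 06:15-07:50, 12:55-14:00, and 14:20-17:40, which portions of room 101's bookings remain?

12:45–12:50

First set merges to 10:30–12:50.
Second set merges to 02:15–12:45, 12:55–14:00, 14:20–17:40.
10:30–12:50 minus B → 12:45–12:50.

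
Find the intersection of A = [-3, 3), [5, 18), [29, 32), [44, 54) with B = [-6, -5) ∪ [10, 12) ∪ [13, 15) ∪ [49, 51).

[-3, 3): no overlap with the second set.
[5, 18) meets the second set on [10, 12), [13, 15).
[29, 32): no overlap with the second set.
[44, 54) meets the second set on [49, 51).

[10, 12) ∪ [13, 15) ∪ [49, 51)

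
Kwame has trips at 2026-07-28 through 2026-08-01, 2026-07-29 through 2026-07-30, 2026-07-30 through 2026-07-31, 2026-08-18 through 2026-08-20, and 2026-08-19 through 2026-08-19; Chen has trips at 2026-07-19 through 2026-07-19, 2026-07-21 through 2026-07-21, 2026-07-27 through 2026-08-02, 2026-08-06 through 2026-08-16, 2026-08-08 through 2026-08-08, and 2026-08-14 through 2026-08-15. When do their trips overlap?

2026-07-28 through 2026-08-01

Merge the first list: 2026-07-28 through 2026-08-01, 2026-08-18 through 2026-08-20.
Merge the second list: 2026-07-19 through 2026-07-19, 2026-07-21 through 2026-07-21, 2026-07-27 through 2026-08-02, 2026-08-06 through 2026-08-16.
2026-07-28 through 2026-08-01 meets the second set on 2026-07-28 through 2026-08-01.
2026-08-18 through 2026-08-20: no overlap with the second set.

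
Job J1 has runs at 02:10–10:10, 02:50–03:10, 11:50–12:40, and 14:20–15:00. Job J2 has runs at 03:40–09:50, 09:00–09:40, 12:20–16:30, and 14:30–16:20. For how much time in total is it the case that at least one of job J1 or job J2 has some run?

12 h 40 min

Merge the first list: 02:10–10:10, 11:50–12:40, 14:20–15:00.
Merge the second list: 03:40–09:50, 12:20–16:30.
A ∪ B = 02:10–10:10, 11:50–16:30.
Total: 8 h + 4 h 40 min = 12 h 40 min.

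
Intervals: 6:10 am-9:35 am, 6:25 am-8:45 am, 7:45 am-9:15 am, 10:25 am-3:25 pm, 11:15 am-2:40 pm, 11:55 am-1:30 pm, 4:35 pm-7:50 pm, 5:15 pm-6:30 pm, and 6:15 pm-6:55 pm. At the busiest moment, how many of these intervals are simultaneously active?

Sweep endpoints in order; track running count of active intervals.
Peak of 3 reached at 7:45 am.

3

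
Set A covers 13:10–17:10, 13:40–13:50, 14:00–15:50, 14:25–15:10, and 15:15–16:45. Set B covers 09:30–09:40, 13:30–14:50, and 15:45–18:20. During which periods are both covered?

A, merged: 13:10–17:10.
13:10–17:10 ∩ B → 13:30–14:50, 15:45–17:10.

13:30–14:50, 15:45–17:10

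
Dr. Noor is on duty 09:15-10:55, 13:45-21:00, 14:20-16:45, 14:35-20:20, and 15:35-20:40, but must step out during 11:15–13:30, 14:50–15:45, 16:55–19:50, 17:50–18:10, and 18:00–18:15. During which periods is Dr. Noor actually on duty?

09:15–10:55, 13:45–14:50, 15:45–16:55, 19:50–21:00

Merge the first list: 09:15–10:55, 13:45–21:00.
Merge the second list: 11:15–13:30, 14:50–15:45, 16:55–19:50.
09:15–10:55: nothing removed.
13:45–21:00 \ B = 13:45–14:50, 15:45–16:55, 19:50–21:00.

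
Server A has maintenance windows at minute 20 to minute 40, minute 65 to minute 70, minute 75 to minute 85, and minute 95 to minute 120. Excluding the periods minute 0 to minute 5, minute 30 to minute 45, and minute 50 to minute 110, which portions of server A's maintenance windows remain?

minute 20 to minute 40 minus B → minute 20 to minute 30.
minute 65 to minute 70: fully covered by B → removed.
minute 75 to minute 85: fully covered by B → removed.
minute 95 to minute 120 minus B → minute 110 to minute 120.

minute 20 to minute 30, minute 110 to minute 120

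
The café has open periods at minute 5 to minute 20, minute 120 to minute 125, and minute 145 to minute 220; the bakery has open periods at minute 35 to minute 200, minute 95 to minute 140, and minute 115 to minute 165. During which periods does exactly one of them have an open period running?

Merge the second list: minute 35 to minute 200.
A \ B = minute 5 to minute 20, minute 200 to minute 220.
B \ A = minute 35 to minute 120, minute 125 to minute 145.
Union of the two gives the symmetric difference.

minute 5 to minute 20, minute 35 to minute 120, minute 125 to minute 145, minute 200 to minute 220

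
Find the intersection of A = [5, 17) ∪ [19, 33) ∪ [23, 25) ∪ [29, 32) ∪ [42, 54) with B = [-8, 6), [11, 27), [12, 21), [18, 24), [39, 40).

A, merged: [5, 17), [19, 33), [42, 54).
B, merged: [-8, 6), [11, 27), [39, 40).
[5, 17) ∩ B → [5, 6), [11, 17).
[19, 33) ∩ B → [19, 27).
[42, 54) meets no B interval.

[5, 6) ∪ [11, 17) ∪ [19, 27)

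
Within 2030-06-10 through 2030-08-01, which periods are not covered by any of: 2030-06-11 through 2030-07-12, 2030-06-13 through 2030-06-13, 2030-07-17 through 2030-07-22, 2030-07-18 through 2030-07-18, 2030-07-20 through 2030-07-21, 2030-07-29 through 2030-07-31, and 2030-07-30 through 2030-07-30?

2030-06-10 through 2030-06-10, 2030-07-13 through 2030-07-16, 2030-07-23 through 2030-07-28, 2030-08-01 through 2030-08-01

The merged coverage is 2030-06-11 through 2030-07-12, 2030-07-17 through 2030-07-22, 2030-07-29 through 2030-07-31.
Uncovered inside 2030-06-10 through 2030-08-01: 2030-06-10 through 2030-06-10, 2030-07-13 through 2030-07-16, 2030-07-23 through 2030-07-28, 2030-08-01 through 2030-08-01.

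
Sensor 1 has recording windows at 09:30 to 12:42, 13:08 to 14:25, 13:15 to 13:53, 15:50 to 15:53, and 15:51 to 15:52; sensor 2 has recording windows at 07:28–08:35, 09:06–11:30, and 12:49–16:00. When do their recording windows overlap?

Merge the first list: 09:30-12:42, 13:08-14:25, 15:50-15:53.
09:30-12:42 meets the second set on 09:30-11:30.
13:08-14:25 meets the second set on 13:08-14:25.
15:50-15:53 meets the second set on 15:50-15:53.

09:30-11:30, 13:08-14:25, 15:50-15:53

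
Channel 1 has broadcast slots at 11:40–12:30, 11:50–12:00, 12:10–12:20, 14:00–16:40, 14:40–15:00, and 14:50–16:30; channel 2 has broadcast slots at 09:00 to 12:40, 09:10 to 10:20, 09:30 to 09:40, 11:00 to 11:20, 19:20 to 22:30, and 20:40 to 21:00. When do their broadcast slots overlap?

11:40-12:30

A, merged: 11:40-12:30, 14:00-16:40.
B, merged: 09:00-12:40, 19:20-22:30.
11:40-12:30 overlaps B on 11:40-12:30.
14:00-16:40 falls entirely outside B.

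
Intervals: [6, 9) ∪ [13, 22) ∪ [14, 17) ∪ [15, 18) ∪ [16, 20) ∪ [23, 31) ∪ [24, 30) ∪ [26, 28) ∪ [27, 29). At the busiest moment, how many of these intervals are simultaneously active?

4

Sweep endpoints in order; track running count of active intervals.
Peak of 4 reached at 16.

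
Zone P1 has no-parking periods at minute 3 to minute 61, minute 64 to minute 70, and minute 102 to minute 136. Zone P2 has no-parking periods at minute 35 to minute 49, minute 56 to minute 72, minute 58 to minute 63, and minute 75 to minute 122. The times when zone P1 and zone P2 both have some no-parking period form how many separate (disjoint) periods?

Second set merges to minute 35 to minute 49, minute 56 to minute 72, minute 75 to minute 122.
A ∩ B = minute 35 to minute 49, minute 56 to minute 61, minute 64 to minute 70, minute 102 to minute 122.
That is 4 disjoint pieces.

4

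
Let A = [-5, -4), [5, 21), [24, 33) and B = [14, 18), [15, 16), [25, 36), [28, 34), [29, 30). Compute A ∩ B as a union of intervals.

[14, 18) ∪ [25, 33)

Merge the second list: [14, 18), [25, 36).
[-5, -4): no overlap with the second set.
[5, 21) meets the second set on [14, 18).
[24, 33) meets the second set on [25, 33).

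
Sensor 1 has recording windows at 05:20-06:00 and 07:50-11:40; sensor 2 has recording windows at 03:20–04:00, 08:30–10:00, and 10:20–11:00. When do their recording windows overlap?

05:20-06:00 falls entirely outside B.
07:50-11:40 overlaps B on 08:30-10:00, 10:20-11:00.

08:30-10:00, 10:20-11:00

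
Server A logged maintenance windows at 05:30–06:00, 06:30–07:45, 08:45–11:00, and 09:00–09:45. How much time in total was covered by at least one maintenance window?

4 h

Merged: 05:30-06:00, 06:30-07:45, 08:45-11:00.
Lengths: 30 min + 1 h 15 min + 2 h 15 min = 4 h.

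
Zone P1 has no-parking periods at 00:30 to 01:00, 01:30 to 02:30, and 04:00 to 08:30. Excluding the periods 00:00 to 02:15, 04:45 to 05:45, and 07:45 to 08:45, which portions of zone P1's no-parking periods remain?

00:30-01:00: entirely removed.
01:30-02:30 \ B = 02:15-02:30.
04:00-08:30 \ B = 04:00-04:45, 05:45-07:45.

02:15-02:30, 04:00-04:45, 05:45-07:45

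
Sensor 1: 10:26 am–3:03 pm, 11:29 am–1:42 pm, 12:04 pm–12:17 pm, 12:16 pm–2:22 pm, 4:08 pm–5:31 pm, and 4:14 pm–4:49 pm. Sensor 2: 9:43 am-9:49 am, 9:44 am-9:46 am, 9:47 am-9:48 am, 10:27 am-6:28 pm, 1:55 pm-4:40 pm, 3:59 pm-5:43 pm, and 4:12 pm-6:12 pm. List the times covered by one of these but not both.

Merge the first list: 10:26 am–3:03 pm, 4:08 pm–5:31 pm.
Merge the second list: 9:43 am–9:49 am, 10:27 am–6:28 pm.
A but not B: 10:26 am–10:27 am.
B but not A: 9:43 am–9:49 am, 3:03 pm–4:08 pm, 5:31 pm–6:28 pm.
Combining gives A △ B.

9:43 am–9:49 am, 10:26 am–10:27 am, 3:03 pm–4:08 pm, 5:31 pm–6:28 pm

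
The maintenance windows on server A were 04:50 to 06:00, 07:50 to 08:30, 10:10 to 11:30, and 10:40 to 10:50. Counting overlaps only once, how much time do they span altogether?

Merged: 04:50–06:00, 07:50–08:30, 10:10–11:30.
Lengths: 1 h 10 min + 40 min + 1 h 20 min = 3 h 10 min.

3 h 10 min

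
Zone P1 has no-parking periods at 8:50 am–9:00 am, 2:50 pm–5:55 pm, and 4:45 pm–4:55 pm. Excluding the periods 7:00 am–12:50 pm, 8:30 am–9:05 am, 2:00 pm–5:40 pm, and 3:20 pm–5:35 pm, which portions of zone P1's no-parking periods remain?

5:40 pm–5:55 pm

First set merges to 8:50 am–9:00 am, 2:50 pm–5:55 pm.
Second set merges to 7:00 am–12:50 pm, 2:00 pm–5:40 pm.
8:50 am–9:00 am: entirely removed.
2:50 pm–5:55 pm \ B = 5:40 pm–5:55 pm.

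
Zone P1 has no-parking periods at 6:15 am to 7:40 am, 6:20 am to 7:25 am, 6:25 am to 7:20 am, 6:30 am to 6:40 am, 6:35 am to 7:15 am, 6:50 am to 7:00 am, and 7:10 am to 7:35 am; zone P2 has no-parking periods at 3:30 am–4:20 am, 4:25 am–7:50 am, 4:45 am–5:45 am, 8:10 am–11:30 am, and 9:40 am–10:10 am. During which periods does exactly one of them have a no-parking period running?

A, merged: 6:15 am–7:40 am.
B, merged: 3:30 am–4:20 am, 4:25 am–7:50 am, 8:10 am–11:30 am.
A but not B: none.
B but not A: 3:30 am–4:20 am, 4:25 am–6:15 am, 7:40 am–7:50 am, 8:10 am–11:30 am.
Combining gives A △ B.

3:30 am–4:20 am, 4:25 am–6:15 am, 7:40 am–7:50 am, 8:10 am–11:30 am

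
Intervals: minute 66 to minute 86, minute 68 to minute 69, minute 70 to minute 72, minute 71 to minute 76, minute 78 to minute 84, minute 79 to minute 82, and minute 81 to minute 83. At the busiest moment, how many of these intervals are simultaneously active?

At minute 81, 4 of the intervals are simultaneously active.
No point has more.

4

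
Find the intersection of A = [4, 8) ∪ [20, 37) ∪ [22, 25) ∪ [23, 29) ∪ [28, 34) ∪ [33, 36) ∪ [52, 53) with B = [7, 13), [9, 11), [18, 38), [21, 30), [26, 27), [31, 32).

[7, 8) ∪ [20, 37)

First set merges to [4, 8), [20, 37), [52, 53).
Second set merges to [7, 13), [18, 38).
[4, 8) ∩ B → [7, 8).
[20, 37) ∩ B → [20, 37).
[52, 53) meets no B interval.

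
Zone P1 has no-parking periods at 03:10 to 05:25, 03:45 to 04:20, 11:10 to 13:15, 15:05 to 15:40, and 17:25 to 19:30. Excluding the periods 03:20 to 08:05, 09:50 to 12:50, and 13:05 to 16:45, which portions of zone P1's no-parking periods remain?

03:10–03:20, 12:50–13:05, 17:25–19:30

Merge the first list: 03:10–05:25, 11:10–13:15, 15:05–15:40, 17:25–19:30.
03:10–05:25 with B removed leaves 03:10–03:20.
11:10–13:15 with B removed leaves 12:50–13:05.
15:05–15:40 lies entirely inside B → drops out.
17:25–19:30 is untouched.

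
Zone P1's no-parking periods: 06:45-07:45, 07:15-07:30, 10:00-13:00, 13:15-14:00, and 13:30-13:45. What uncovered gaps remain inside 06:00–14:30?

06:00–06:45, 07:45–10:00, 13:00–13:15, 14:00–14:30

The merged coverage is 06:45–07:45, 10:00–13:00, 13:15–14:00.
Complement within 06:00–14:30: 06:00–06:45, 07:45–10:00, 13:00–13:15, 14:00–14:30.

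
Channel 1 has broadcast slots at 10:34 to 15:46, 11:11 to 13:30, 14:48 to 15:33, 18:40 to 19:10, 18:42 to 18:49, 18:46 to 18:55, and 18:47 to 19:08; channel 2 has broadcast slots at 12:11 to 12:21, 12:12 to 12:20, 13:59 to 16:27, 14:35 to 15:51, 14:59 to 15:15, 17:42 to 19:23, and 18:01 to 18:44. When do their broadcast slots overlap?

Merge the first list: 10:34–15:46, 18:40–19:10.
Merge the second list: 12:11–12:21, 13:59–16:27, 17:42–19:23.
10:34–15:46 ∩ B → 12:11–12:21, 13:59–15:46.
18:40–19:10 ∩ B → 18:40–19:10.

12:11–12:21, 13:59–15:46, 18:40–19:10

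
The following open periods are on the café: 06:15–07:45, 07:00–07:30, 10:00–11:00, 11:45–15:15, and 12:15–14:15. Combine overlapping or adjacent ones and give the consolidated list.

07:00–07:30 overlaps/touches 06:15–07:45 → extend to 06:15–07:45.
10:00–11:00 is disjoint → start new block.
11:45–15:15 is disjoint → start new block.
12:15–14:15 overlaps/touches 11:45–15:15 → extend to 11:45–15:15.

06:15–07:45, 10:00–11:00, 11:45–15:15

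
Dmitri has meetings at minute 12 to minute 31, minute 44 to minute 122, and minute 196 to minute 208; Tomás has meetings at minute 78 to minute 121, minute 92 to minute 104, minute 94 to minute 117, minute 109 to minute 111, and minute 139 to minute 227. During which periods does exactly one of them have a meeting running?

Second set merges to minute 78 to minute 121, minute 139 to minute 227.
A \ B = minute 12 to minute 31, minute 44 to minute 78, minute 121 to minute 122.
B \ A = minute 139 to minute 196, minute 208 to minute 227.
Union of the two gives the symmetric difference.

minute 12 to minute 31, minute 44 to minute 78, minute 121 to minute 122, minute 139 to minute 196, minute 208 to minute 227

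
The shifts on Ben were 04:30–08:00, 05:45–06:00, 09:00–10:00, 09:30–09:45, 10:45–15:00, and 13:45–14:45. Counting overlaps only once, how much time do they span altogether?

Merged: 04:30–08:00, 09:00–10:00, 10:45–15:00.
Lengths: 3 h 30 min + 1 h + 4 h 15 min = 8 h 45 min.

8 h 45 min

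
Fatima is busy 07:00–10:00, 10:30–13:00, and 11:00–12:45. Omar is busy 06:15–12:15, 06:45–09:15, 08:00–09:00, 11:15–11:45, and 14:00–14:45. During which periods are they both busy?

07:00–10:00, 10:30–12:15

A, merged: 07:00–10:00, 10:30–13:00.
B, merged: 06:15–12:15, 14:00–14:45.
07:00–10:00 ∩ B → 07:00–10:00.
10:30–13:00 ∩ B → 10:30–12:15.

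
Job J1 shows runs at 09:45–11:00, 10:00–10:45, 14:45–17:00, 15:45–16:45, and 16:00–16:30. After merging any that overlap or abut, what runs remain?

09:45-11:00, 14:45-17:00

10:00-10:45 overlaps/touches 09:45-11:00 → extend to 09:45-11:00.
14:45-17:00 is disjoint → start new block.
15:45-16:45 overlaps/touches 14:45-17:00 → extend to 14:45-17:00.
16:00-16:30 overlaps/touches 14:45-17:00 → extend to 14:45-17:00.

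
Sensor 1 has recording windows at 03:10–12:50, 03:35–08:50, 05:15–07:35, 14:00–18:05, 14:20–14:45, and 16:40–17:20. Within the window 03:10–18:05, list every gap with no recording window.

Covered (merged): 03:10–12:50, 14:00–18:05.
Gaps within 03:10–18:05: 12:50–14:00.

12:50–14:00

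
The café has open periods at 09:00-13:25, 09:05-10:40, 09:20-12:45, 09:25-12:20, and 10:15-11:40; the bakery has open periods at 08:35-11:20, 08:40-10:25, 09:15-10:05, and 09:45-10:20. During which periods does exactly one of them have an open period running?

A, merged: 09:00–13:25.
B, merged: 08:35–11:20.
A but not B: 11:20–13:25.
B but not A: 08:35–09:00.
Combining gives A △ B.

08:35–09:00, 11:20–13:25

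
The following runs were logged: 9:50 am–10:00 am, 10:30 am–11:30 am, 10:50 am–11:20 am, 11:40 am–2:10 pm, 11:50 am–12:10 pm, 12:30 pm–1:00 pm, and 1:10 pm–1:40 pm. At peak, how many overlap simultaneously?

2

Walk the sorted start/end points keeping a running depth.
The depth first hits 2 at 10:50 am.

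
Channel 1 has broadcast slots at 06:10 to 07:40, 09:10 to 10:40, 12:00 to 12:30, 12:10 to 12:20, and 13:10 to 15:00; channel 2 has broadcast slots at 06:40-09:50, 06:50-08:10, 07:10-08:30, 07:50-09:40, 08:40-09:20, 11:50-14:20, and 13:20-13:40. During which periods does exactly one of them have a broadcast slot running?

Merge the first list: 06:10–07:40, 09:10–10:40, 12:00–12:30, 13:10–15:00.
Merge the second list: 06:40–09:50, 11:50–14:20.
A \ B = 06:10–06:40, 09:50–10:40, 14:20–15:00.
B \ A = 07:40–09:10, 11:50–12:00, 12:30–13:10.
Union of the two gives the symmetric difference.

06:10–06:40, 07:40–09:10, 09:50–10:40, 11:50–12:00, 12:30–13:10, 14:20–15:00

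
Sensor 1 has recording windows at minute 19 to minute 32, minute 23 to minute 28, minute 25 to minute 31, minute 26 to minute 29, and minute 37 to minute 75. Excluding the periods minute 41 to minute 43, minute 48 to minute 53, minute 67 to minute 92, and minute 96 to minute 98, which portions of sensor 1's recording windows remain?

minute 19 to minute 32, minute 37 to minute 41, minute 43 to minute 48, minute 53 to minute 67

Merge the first list: minute 19 to minute 32, minute 37 to minute 75.
minute 19 to minute 32 is untouched.
minute 37 to minute 75 with B removed leaves minute 37 to minute 41, minute 43 to minute 48, minute 53 to minute 67.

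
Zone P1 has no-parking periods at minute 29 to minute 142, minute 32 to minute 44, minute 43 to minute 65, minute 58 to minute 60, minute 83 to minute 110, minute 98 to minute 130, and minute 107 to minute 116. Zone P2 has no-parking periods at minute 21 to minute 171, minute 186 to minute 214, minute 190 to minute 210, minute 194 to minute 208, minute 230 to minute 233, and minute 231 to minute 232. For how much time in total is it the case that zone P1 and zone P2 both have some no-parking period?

First set merges to minute 29 to minute 142.
Second set merges to minute 21 to minute 171, minute 186 to minute 214, minute 230 to minute 233.
A ∩ B = minute 29 to minute 142.
Total: 113 minutes.

113 minutes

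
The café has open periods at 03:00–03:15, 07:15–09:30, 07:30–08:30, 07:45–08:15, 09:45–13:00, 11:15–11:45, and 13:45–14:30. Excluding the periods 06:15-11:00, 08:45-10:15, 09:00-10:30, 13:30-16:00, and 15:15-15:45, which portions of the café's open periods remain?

03:00-03:15, 11:00-13:00

A, merged: 03:00-03:15, 07:15-09:30, 09:45-13:00, 13:45-14:30.
B, merged: 06:15-11:00, 13:30-16:00.
03:00-03:15 is untouched.
07:15-09:30 lies entirely inside B → drops out.
09:45-13:00 with B removed leaves 11:00-13:00.
13:45-14:30 lies entirely inside B → drops out.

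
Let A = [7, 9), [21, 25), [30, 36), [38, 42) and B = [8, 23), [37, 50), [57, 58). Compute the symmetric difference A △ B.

A but not B: [7, 8), [23, 25), [30, 36).
B but not A: [9, 21), [37, 38), [42, 50), [57, 58).
Combining gives A △ B.

[7, 8) ∪ [9, 21) ∪ [23, 25) ∪ [30, 36) ∪ [37, 38) ∪ [42, 50) ∪ [57, 58)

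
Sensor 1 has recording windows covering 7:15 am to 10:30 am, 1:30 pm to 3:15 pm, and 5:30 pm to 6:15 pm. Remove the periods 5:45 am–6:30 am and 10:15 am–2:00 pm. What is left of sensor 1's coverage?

7:15 am-10:15 am, 2:00 pm-3:15 pm, 5:30 pm-6:15 pm

7:15 am-10:30 am \ B = 7:15 am-10:15 am.
1:30 pm-3:15 pm \ B = 2:00 pm-3:15 pm.
5:30 pm-6:15 pm: nothing removed.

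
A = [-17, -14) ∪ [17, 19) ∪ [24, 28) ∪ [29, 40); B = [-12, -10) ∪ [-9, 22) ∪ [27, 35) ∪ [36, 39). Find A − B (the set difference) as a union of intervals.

[-17, -14) is untouched.
[17, 19) lies entirely inside B → drops out.
[24, 28) with B removed leaves [24, 27).
[29, 40) with B removed leaves [35, 36), [39, 40).

[-17, -14) ∪ [24, 27) ∪ [35, 36) ∪ [39, 40)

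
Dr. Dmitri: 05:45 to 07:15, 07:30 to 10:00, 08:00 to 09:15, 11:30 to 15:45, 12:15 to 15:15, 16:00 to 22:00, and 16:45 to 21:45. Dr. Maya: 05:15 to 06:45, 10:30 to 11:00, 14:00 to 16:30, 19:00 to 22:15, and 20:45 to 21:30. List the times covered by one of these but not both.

05:15-05:45, 06:45-07:15, 07:30-10:00, 10:30-11:00, 11:30-14:00, 15:45-16:00, 16:30-19:00, 22:00-22:15

A, merged: 05:45-07:15, 07:30-10:00, 11:30-15:45, 16:00-22:00.
B, merged: 05:15-06:45, 10:30-11:00, 14:00-16:30, 19:00-22:15.
A \ B = 06:45-07:15, 07:30-10:00, 11:30-14:00, 16:30-19:00.
B \ A = 05:15-05:45, 10:30-11:00, 15:45-16:00, 22:00-22:15.
Union of the two gives the symmetric difference.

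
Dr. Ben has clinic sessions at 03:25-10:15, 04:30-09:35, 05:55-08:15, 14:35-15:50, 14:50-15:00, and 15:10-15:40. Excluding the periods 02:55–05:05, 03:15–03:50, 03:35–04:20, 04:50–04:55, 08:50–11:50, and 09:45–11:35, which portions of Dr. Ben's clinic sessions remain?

05:05-08:50, 14:35-15:50

A, merged: 03:25-10:15, 14:35-15:50.
B, merged: 02:55-05:05, 08:50-11:50.
03:25-10:15 with B removed leaves 05:05-08:50.
14:35-15:50 is untouched.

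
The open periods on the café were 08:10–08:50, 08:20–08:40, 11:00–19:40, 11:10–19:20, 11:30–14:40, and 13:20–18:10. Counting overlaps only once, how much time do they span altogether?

Merged: 08:10–08:50, 11:00–19:40.
Lengths: 40 min + 8 h 40 min = 9 h 20 min.

9 h 20 min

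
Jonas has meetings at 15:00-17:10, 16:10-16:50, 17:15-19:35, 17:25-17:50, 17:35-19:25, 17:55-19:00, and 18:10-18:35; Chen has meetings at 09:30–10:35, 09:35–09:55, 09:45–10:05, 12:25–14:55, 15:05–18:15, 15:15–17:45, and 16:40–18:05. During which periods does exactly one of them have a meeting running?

A, merged: 15:00-17:10, 17:15-19:35.
B, merged: 09:30-10:35, 12:25-14:55, 15:05-18:15.
Only in the first: 15:00-15:05, 18:15-19:35.
Only in the second: 09:30-10:35, 12:25-14:55, 17:10-17:15.
Together these are the periods covered by exactly one.

09:30-10:35, 12:25-14:55, 15:00-15:05, 17:10-17:15, 18:15-19:35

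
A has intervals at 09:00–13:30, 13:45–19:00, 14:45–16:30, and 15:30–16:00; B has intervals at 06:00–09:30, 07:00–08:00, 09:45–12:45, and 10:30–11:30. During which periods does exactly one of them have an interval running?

A, merged: 09:00-13:30, 13:45-19:00.
B, merged: 06:00-09:30, 09:45-12:45.
A \ B = 09:30-09:45, 12:45-13:30, 13:45-19:00.
B \ A = 06:00-09:00.
Union of the two gives the symmetric difference.

06:00-09:00, 09:30-09:45, 12:45-13:30, 13:45-19:00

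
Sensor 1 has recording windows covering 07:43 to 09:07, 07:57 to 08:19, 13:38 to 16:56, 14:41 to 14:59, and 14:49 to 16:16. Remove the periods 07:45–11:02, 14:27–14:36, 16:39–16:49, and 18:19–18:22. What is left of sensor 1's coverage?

A, merged: 07:43–09:07, 13:38–16:56.
07:43–09:07 with B removed leaves 07:43–07:45.
13:38–16:56 with B removed leaves 13:38–14:27, 14:36–16:39, 16:49–16:56.

07:43–07:45, 13:38–14:27, 14:36–16:39, 16:49–16:56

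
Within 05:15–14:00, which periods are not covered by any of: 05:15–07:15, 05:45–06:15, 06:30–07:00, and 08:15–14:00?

07:15–08:15

The merged coverage is 05:15–07:15, 08:15–14:00.
Gaps within 05:15–14:00: 07:15–08:15.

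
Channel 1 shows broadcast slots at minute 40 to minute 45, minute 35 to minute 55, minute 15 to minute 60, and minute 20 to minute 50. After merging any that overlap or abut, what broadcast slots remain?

minute 15 to minute 60

Sort by start: minute 15 to minute 60, minute 20 to minute 50, minute 35 to minute 55, minute 40 to minute 45.
minute 20 to minute 50 overlaps/touches minute 15 to minute 60 → extend to minute 15 to minute 60.
minute 35 to minute 55 overlaps/touches minute 15 to minute 60 → extend to minute 15 to minute 60.
minute 40 to minute 45 overlaps/touches minute 15 to minute 60 → extend to minute 15 to minute 60.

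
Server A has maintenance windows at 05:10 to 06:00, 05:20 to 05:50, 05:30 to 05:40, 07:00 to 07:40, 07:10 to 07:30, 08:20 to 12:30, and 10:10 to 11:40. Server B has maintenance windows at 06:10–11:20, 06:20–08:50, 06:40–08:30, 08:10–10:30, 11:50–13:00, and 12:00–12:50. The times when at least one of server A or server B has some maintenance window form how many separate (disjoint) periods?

A, merged: 05:10-06:00, 07:00-07:40, 08:20-12:30.
B, merged: 06:10-11:20, 11:50-13:00.
A ∪ B = 05:10-06:00, 06:10-13:00.
That is 2 disjoint pieces.

2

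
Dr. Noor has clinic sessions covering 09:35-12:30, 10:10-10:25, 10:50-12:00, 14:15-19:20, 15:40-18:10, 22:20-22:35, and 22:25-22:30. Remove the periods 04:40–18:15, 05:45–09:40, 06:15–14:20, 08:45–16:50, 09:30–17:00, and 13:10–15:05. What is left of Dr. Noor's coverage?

Merge the first list: 09:35–12:30, 14:15–19:20, 22:20–22:35.
Merge the second list: 04:40–18:15.
09:35–12:30: entirely removed.
14:15–19:20 \ B = 18:15–19:20.
22:20–22:35: nothing removed.

18:15–19:20, 22:20–22:35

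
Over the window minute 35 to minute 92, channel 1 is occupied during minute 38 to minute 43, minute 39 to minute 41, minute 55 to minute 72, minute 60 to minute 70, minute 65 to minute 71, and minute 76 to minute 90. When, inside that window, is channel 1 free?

Covered (merged): minute 38 to minute 43, minute 55 to minute 72, minute 76 to minute 90.
Gaps within minute 35 to minute 92: minute 35 to minute 38, minute 43 to minute 55, minute 72 to minute 76, minute 90 to minute 92.

minute 35 to minute 38, minute 43 to minute 55, minute 72 to minute 76, minute 90 to minute 92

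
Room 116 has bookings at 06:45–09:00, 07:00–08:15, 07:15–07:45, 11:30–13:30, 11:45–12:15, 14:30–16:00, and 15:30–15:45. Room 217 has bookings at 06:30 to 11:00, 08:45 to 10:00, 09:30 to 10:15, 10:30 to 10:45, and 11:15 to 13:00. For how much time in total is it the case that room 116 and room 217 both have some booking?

A, merged: 06:45–09:00, 11:30–13:30, 14:30–16:00.
B, merged: 06:30–11:00, 11:15–13:00.
A ∩ B = 06:45–09:00, 11:30–13:00.
Total: 2 h 15 min + 1 h 30 min = 3 h 45 min.

3 h 45 min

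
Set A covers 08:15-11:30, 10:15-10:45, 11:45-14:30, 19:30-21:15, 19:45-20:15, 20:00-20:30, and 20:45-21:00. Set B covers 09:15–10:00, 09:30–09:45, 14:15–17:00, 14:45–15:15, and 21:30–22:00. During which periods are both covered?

09:15–10:00, 14:15–14:30

First set merges to 08:15–11:30, 11:45–14:30, 19:30–21:15.
Second set merges to 09:15–10:00, 14:15–17:00, 21:30–22:00.
08:15–11:30 ∩ B → 09:15–10:00.
11:45–14:30 ∩ B → 14:15–14:30.
19:30–21:15 meets no B interval.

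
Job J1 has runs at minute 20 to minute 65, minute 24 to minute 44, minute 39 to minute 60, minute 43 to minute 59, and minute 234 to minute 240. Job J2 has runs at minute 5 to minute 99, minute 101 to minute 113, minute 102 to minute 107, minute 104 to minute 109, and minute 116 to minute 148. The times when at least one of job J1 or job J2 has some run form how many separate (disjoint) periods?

4

A, merged: minute 20 to minute 65, minute 234 to minute 240.
B, merged: minute 5 to minute 99, minute 101 to minute 113, minute 116 to minute 148.
A ∪ B = minute 5 to minute 99, minute 101 to minute 113, minute 116 to minute 148, minute 234 to minute 240.
That is 4 disjoint pieces.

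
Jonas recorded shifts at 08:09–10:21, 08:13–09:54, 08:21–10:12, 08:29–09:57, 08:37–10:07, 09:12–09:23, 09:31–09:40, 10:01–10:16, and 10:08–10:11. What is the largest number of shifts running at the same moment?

At 09:12, 6 of the intervals are simultaneously active.
No point has more.

6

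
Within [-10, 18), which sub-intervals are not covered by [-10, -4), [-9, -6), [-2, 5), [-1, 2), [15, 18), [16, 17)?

The merged coverage is [-10, -4), [-2, 5), [15, 18).
Gaps within [-10, 18): [-4, -2), [5, 15).

[-4, -2) ∪ [5, 15)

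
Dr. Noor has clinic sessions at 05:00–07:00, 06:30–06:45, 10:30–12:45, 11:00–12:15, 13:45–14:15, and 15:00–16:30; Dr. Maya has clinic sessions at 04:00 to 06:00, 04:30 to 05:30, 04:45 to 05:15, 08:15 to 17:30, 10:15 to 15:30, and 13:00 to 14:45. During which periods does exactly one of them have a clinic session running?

04:00–05:00, 06:00–07:00, 08:15–10:30, 12:45–13:45, 14:15–15:00, 16:30–17:30

Merge the first list: 05:00–07:00, 10:30–12:45, 13:45–14:15, 15:00–16:30.
Merge the second list: 04:00–06:00, 08:15–17:30.
A but not B: 06:00–07:00.
B but not A: 04:00–05:00, 08:15–10:30, 12:45–13:45, 14:15–15:00, 16:30–17:30.
Combining gives A △ B.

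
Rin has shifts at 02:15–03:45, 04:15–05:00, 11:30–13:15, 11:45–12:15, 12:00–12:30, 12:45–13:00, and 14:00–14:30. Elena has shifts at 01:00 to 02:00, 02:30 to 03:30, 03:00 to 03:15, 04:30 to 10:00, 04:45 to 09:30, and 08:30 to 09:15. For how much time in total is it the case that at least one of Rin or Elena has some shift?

10 h 30 min

Merge the first list: 02:15–03:45, 04:15–05:00, 11:30–13:15, 14:00–14:30.
Merge the second list: 01:00–02:00, 02:30–03:30, 04:30–10:00.
A ∪ B = 01:00–02:00, 02:15–03:45, 04:15–10:00, 11:30–13:15, 14:00–14:30.
Total: 1 h + 1 h 30 min + 5 h 45 min + 1 h 45 min + 30 min = 10 h 30 min.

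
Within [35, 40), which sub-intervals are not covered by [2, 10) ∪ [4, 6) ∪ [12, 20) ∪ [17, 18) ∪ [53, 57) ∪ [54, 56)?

After merging, the occupied span is [2, 10), [12, 20), [53, 57).
Uncovered inside [35, 40): [35, 40).

[35, 40)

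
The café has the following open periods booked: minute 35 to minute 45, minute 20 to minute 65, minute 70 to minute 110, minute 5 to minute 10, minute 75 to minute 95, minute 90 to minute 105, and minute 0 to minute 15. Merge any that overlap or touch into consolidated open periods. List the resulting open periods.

Sort by start: minute 0 to minute 15, minute 5 to minute 10, minute 20 to minute 65, minute 35 to minute 45, minute 70 to minute 110, minute 75 to minute 95, minute 90 to minute 105.
minute 5 to minute 10 overlaps/touches minute 0 to minute 15 → extend to minute 0 to minute 15.
minute 20 to minute 65 is disjoint → start new block.
minute 35 to minute 45 overlaps/touches minute 20 to minute 65 → extend to minute 20 to minute 65.
minute 70 to minute 110 is disjoint → start new block.
minute 75 to minute 95 overlaps/touches minute 70 to minute 110 → extend to minute 70 to minute 110.
minute 90 to minute 105 overlaps/touches minute 70 to minute 110 → extend to minute 70 to minute 110.

minute 0 to minute 15, minute 20 to minute 65, minute 70 to minute 110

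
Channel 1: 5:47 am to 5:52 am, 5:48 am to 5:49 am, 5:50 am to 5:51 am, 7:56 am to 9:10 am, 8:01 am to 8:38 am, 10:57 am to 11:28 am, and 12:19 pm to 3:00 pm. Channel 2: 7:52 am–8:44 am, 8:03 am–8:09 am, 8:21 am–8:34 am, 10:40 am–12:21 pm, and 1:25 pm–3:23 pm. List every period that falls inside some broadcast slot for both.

7:56 am–8:44 am, 10:57 am–11:28 am, 12:19 pm–12:21 pm, 1:25 pm–3:00 pm

A, merged: 5:47 am–5:52 am, 7:56 am–9:10 am, 10:57 am–11:28 am, 12:19 pm–3:00 pm.
B, merged: 7:52 am–8:44 am, 10:40 am–12:21 pm, 1:25 pm–3:23 pm.
5:47 am–5:52 am: no overlap with the second set.
7:56 am–9:10 am meets the second set on 7:56 am–8:44 am.
10:57 am–11:28 am meets the second set on 10:57 am–11:28 am.
12:19 pm–3:00 pm meets the second set on 12:19 pm–12:21 pm, 1:25 pm–3:00 pm.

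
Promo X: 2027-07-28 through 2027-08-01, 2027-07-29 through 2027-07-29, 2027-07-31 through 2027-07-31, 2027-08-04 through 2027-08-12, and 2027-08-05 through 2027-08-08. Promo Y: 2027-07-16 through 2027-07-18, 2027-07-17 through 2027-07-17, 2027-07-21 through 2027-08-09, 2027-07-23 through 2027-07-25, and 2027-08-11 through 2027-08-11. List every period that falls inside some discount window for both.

2027-07-28 through 2027-08-01, 2027-08-04 through 2027-08-09, 2027-08-11 through 2027-08-11

First set merges to 2027-07-28 through 2027-08-01, 2027-08-04 through 2027-08-12.
Second set merges to 2027-07-16 through 2027-07-18, 2027-07-21 through 2027-08-09, 2027-08-11 through 2027-08-11.
2027-07-28 through 2027-08-01 meets the second set on 2027-07-28 through 2027-08-01.
2027-08-04 through 2027-08-12 meets the second set on 2027-08-04 through 2027-08-09, 2027-08-11 through 2027-08-11.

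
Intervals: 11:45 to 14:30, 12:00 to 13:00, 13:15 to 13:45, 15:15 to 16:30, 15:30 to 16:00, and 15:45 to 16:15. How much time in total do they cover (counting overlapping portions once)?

4 h

Merged: 11:45-14:30, 15:15-16:30.
Lengths: 2 h 45 min + 1 h 15 min = 4 h.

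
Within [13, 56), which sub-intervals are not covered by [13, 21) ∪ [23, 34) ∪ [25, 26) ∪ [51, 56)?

[21, 23) ∪ [34, 51)

The merged coverage is [13, 21), [23, 34), [51, 56).
Complement within [13, 56): [21, 23), [34, 51).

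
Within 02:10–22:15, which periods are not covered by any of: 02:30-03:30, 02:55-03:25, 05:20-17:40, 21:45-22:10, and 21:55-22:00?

After merging, the occupied span is 02:30-03:30, 05:20-17:40, 21:45-22:10.
Gaps within 02:10-22:15: 02:10-02:30, 03:30-05:20, 17:40-21:45, 22:10-22:15.

02:10-02:30, 03:30-05:20, 17:40-21:45, 22:10-22:15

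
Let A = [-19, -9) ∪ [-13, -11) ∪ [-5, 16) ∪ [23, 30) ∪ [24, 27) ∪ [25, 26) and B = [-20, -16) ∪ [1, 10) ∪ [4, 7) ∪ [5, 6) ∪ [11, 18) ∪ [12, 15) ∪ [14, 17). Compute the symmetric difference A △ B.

[-20, -19) ∪ [-16, -9) ∪ [-5, 1) ∪ [10, 11) ∪ [16, 18) ∪ [23, 30)

Merge the first list: [-19, -9), [-5, 16), [23, 30).
Merge the second list: [-20, -16), [1, 10), [11, 18).
A but not B: [-16, -9), [-5, 1), [10, 11), [23, 30).
B but not A: [-20, -19), [16, 18).
Combining gives A △ B.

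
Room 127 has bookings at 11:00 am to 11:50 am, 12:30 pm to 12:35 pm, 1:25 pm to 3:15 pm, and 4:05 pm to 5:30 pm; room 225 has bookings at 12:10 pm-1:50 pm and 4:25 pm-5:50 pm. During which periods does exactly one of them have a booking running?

11:00 am-11:50 am, 12:10 pm-12:30 pm, 12:35 pm-1:25 pm, 1:50 pm-3:15 pm, 4:05 pm-4:25 pm, 5:30 pm-5:50 pm

A but not B: 11:00 am-11:50 am, 1:50 pm-3:15 pm, 4:05 pm-4:25 pm.
B but not A: 12:10 pm-12:30 pm, 12:35 pm-1:25 pm, 5:30 pm-5:50 pm.
Combining gives A △ B.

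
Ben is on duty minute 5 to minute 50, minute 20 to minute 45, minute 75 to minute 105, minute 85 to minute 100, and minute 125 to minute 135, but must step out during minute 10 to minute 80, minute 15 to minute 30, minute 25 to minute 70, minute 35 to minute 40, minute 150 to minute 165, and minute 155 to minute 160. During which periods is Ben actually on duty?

minute 5 to minute 10, minute 80 to minute 105, minute 125 to minute 135

Merge the first list: minute 5 to minute 50, minute 75 to minute 105, minute 125 to minute 135.
Merge the second list: minute 10 to minute 80, minute 150 to minute 165.
minute 5 to minute 50 minus B → minute 5 to minute 10.
minute 75 to minute 105 minus B → minute 80 to minute 105.
minute 125 to minute 135: no B overlap → unchanged.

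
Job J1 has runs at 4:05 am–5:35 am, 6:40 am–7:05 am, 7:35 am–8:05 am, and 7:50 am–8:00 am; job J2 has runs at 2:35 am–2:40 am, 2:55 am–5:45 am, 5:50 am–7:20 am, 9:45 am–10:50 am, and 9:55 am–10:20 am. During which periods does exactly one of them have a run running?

First set merges to 4:05 am–5:35 am, 6:40 am–7:05 am, 7:35 am–8:05 am.
Second set merges to 2:35 am–2:40 am, 2:55 am–5:45 am, 5:50 am–7:20 am, 9:45 am–10:50 am.
A \ B = 7:35 am–8:05 am.
B \ A = 2:35 am–2:40 am, 2:55 am–4:05 am, 5:35 am–5:45 am, 5:50 am–6:40 am, 7:05 am–7:20 am, 9:45 am–10:50 am.
Union of the two gives the symmetric difference.

2:35 am–2:40 am, 2:55 am–4:05 am, 5:35 am–5:45 am, 5:50 am–6:40 am, 7:05 am–7:20 am, 7:35 am–8:05 am, 9:45 am–10:50 am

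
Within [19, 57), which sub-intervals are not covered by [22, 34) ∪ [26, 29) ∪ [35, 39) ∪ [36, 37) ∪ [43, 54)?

[19, 22) ∪ [34, 35) ∪ [39, 43) ∪ [54, 57)

After merging, the occupied span is [22, 34), [35, 39), [43, 54).
Uncovered inside [19, 57): [19, 22), [34, 35), [39, 43), [54, 57).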